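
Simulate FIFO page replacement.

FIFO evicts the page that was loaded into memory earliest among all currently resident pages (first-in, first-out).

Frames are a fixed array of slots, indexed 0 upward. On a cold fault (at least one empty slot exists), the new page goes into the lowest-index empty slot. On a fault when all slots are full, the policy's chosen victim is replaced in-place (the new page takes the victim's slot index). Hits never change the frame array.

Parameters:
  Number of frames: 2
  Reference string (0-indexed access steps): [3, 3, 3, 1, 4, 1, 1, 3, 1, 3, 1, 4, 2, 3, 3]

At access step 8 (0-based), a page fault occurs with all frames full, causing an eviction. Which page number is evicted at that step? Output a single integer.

Step 0: ref 3 -> FAULT, frames=[3,-]
Step 1: ref 3 -> HIT, frames=[3,-]
Step 2: ref 3 -> HIT, frames=[3,-]
Step 3: ref 1 -> FAULT, frames=[3,1]
Step 4: ref 4 -> FAULT, evict 3, frames=[4,1]
Step 5: ref 1 -> HIT, frames=[4,1]
Step 6: ref 1 -> HIT, frames=[4,1]
Step 7: ref 3 -> FAULT, evict 1, frames=[4,3]
Step 8: ref 1 -> FAULT, evict 4, frames=[1,3]
At step 8: evicted page 4

Answer: 4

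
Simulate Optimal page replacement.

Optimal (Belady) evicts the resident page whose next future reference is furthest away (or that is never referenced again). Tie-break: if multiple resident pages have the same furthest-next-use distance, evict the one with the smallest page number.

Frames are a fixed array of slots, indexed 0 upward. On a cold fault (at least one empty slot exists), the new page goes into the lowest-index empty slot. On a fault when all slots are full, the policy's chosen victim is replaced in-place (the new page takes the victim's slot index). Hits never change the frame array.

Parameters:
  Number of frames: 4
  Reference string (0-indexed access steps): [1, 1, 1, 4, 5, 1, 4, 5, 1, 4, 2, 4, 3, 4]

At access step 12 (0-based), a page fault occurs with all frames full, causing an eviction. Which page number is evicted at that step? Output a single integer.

Answer: 1

Derivation:
Step 0: ref 1 -> FAULT, frames=[1,-,-,-]
Step 1: ref 1 -> HIT, frames=[1,-,-,-]
Step 2: ref 1 -> HIT, frames=[1,-,-,-]
Step 3: ref 4 -> FAULT, frames=[1,4,-,-]
Step 4: ref 5 -> FAULT, frames=[1,4,5,-]
Step 5: ref 1 -> HIT, frames=[1,4,5,-]
Step 6: ref 4 -> HIT, frames=[1,4,5,-]
Step 7: ref 5 -> HIT, frames=[1,4,5,-]
Step 8: ref 1 -> HIT, frames=[1,4,5,-]
Step 9: ref 4 -> HIT, frames=[1,4,5,-]
Step 10: ref 2 -> FAULT, frames=[1,4,5,2]
Step 11: ref 4 -> HIT, frames=[1,4,5,2]
Step 12: ref 3 -> FAULT, evict 1, frames=[3,4,5,2]
At step 12: evicted page 1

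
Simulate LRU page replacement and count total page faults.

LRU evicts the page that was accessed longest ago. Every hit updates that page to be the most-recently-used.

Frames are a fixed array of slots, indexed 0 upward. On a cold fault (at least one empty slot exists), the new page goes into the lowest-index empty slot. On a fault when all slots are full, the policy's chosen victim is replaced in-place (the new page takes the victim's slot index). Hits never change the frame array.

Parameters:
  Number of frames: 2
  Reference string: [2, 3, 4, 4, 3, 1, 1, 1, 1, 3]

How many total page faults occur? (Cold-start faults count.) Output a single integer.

Step 0: ref 2 → FAULT, frames=[2,-]
Step 1: ref 3 → FAULT, frames=[2,3]
Step 2: ref 4 → FAULT (evict 2), frames=[4,3]
Step 3: ref 4 → HIT, frames=[4,3]
Step 4: ref 3 → HIT, frames=[4,3]
Step 5: ref 1 → FAULT (evict 4), frames=[1,3]
Step 6: ref 1 → HIT, frames=[1,3]
Step 7: ref 1 → HIT, frames=[1,3]
Step 8: ref 1 → HIT, frames=[1,3]
Step 9: ref 3 → HIT, frames=[1,3]
Total faults: 4

Answer: 4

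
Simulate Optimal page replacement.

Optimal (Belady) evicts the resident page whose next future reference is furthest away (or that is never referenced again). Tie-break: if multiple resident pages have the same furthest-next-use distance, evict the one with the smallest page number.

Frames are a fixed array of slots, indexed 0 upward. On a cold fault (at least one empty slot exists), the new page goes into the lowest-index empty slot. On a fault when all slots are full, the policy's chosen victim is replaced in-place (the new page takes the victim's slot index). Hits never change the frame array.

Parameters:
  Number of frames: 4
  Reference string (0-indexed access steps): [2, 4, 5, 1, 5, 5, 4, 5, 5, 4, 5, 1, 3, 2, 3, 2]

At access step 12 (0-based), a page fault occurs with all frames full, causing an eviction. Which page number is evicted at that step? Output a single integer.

Answer: 1

Derivation:
Step 0: ref 2 -> FAULT, frames=[2,-,-,-]
Step 1: ref 4 -> FAULT, frames=[2,4,-,-]
Step 2: ref 5 -> FAULT, frames=[2,4,5,-]
Step 3: ref 1 -> FAULT, frames=[2,4,5,1]
Step 4: ref 5 -> HIT, frames=[2,4,5,1]
Step 5: ref 5 -> HIT, frames=[2,4,5,1]
Step 6: ref 4 -> HIT, frames=[2,4,5,1]
Step 7: ref 5 -> HIT, frames=[2,4,5,1]
Step 8: ref 5 -> HIT, frames=[2,4,5,1]
Step 9: ref 4 -> HIT, frames=[2,4,5,1]
Step 10: ref 5 -> HIT, frames=[2,4,5,1]
Step 11: ref 1 -> HIT, frames=[2,4,5,1]
Step 12: ref 3 -> FAULT, evict 1, frames=[2,4,5,3]
At step 12: evicted page 1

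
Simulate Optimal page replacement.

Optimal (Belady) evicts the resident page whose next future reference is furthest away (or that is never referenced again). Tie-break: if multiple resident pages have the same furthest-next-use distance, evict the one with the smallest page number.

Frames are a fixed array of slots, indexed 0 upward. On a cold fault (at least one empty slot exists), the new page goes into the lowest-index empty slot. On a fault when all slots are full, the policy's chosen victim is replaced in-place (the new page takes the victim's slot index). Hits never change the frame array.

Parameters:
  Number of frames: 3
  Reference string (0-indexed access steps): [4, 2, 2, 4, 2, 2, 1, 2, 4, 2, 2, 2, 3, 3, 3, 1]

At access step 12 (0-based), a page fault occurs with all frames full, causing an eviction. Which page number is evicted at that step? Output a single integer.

Step 0: ref 4 -> FAULT, frames=[4,-,-]
Step 1: ref 2 -> FAULT, frames=[4,2,-]
Step 2: ref 2 -> HIT, frames=[4,2,-]
Step 3: ref 4 -> HIT, frames=[4,2,-]
Step 4: ref 2 -> HIT, frames=[4,2,-]
Step 5: ref 2 -> HIT, frames=[4,2,-]
Step 6: ref 1 -> FAULT, frames=[4,2,1]
Step 7: ref 2 -> HIT, frames=[4,2,1]
Step 8: ref 4 -> HIT, frames=[4,2,1]
Step 9: ref 2 -> HIT, frames=[4,2,1]
Step 10: ref 2 -> HIT, frames=[4,2,1]
Step 11: ref 2 -> HIT, frames=[4,2,1]
Step 12: ref 3 -> FAULT, evict 2, frames=[4,3,1]
At step 12: evicted page 2

Answer: 2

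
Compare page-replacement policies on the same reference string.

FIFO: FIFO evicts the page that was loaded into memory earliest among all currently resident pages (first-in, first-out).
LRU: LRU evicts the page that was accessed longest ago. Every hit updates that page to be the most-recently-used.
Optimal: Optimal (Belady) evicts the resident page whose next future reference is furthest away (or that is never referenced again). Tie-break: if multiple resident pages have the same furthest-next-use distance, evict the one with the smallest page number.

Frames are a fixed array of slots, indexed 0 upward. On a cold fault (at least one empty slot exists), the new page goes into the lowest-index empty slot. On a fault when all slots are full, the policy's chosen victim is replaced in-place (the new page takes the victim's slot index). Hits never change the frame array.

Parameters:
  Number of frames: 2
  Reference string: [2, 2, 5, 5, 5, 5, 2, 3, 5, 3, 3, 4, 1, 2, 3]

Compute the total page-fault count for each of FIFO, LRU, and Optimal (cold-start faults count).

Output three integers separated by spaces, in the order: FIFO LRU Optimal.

Answer: 7 8 6

Derivation:
--- FIFO ---
  step 0: ref 2 -> FAULT, frames=[2,-] (faults so far: 1)
  step 1: ref 2 -> HIT, frames=[2,-] (faults so far: 1)
  step 2: ref 5 -> FAULT, frames=[2,5] (faults so far: 2)
  step 3: ref 5 -> HIT, frames=[2,5] (faults so far: 2)
  step 4: ref 5 -> HIT, frames=[2,5] (faults so far: 2)
  step 5: ref 5 -> HIT, frames=[2,5] (faults so far: 2)
  step 6: ref 2 -> HIT, frames=[2,5] (faults so far: 2)
  step 7: ref 3 -> FAULT, evict 2, frames=[3,5] (faults so far: 3)
  step 8: ref 5 -> HIT, frames=[3,5] (faults so far: 3)
  step 9: ref 3 -> HIT, frames=[3,5] (faults so far: 3)
  step 10: ref 3 -> HIT, frames=[3,5] (faults so far: 3)
  step 11: ref 4 -> FAULT, evict 5, frames=[3,4] (faults so far: 4)
  step 12: ref 1 -> FAULT, evict 3, frames=[1,4] (faults so far: 5)
  step 13: ref 2 -> FAULT, evict 4, frames=[1,2] (faults so far: 6)
  step 14: ref 3 -> FAULT, evict 1, frames=[3,2] (faults so far: 7)
  FIFO total faults: 7
--- LRU ---
  step 0: ref 2 -> FAULT, frames=[2,-] (faults so far: 1)
  step 1: ref 2 -> HIT, frames=[2,-] (faults so far: 1)
  step 2: ref 5 -> FAULT, frames=[2,5] (faults so far: 2)
  step 3: ref 5 -> HIT, frames=[2,5] (faults so far: 2)
  step 4: ref 5 -> HIT, frames=[2,5] (faults so far: 2)
  step 5: ref 5 -> HIT, frames=[2,5] (faults so far: 2)
  step 6: ref 2 -> HIT, frames=[2,5] (faults so far: 2)
  step 7: ref 3 -> FAULT, evict 5, frames=[2,3] (faults so far: 3)
  step 8: ref 5 -> FAULT, evict 2, frames=[5,3] (faults so far: 4)
  step 9: ref 3 -> HIT, frames=[5,3] (faults so far: 4)
  step 10: ref 3 -> HIT, frames=[5,3] (faults so far: 4)
  step 11: ref 4 -> FAULT, evict 5, frames=[4,3] (faults so far: 5)
  step 12: ref 1 -> FAULT, evict 3, frames=[4,1] (faults so far: 6)
  step 13: ref 2 -> FAULT, evict 4, frames=[2,1] (faults so far: 7)
  step 14: ref 3 -> FAULT, evict 1, frames=[2,3] (faults so far: 8)
  LRU total faults: 8
--- Optimal ---
  step 0: ref 2 -> FAULT, frames=[2,-] (faults so far: 1)
  step 1: ref 2 -> HIT, frames=[2,-] (faults so far: 1)
  step 2: ref 5 -> FAULT, frames=[2,5] (faults so far: 2)
  step 3: ref 5 -> HIT, frames=[2,5] (faults so far: 2)
  step 4: ref 5 -> HIT, frames=[2,5] (faults so far: 2)
  step 5: ref 5 -> HIT, frames=[2,5] (faults so far: 2)
  step 6: ref 2 -> HIT, frames=[2,5] (faults so far: 2)
  step 7: ref 3 -> FAULT, evict 2, frames=[3,5] (faults so far: 3)
  step 8: ref 5 -> HIT, frames=[3,5] (faults so far: 3)
  step 9: ref 3 -> HIT, frames=[3,5] (faults so far: 3)
  step 10: ref 3 -> HIT, frames=[3,5] (faults so far: 3)
  step 11: ref 4 -> FAULT, evict 5, frames=[3,4] (faults so far: 4)
  step 12: ref 1 -> FAULT, evict 4, frames=[3,1] (faults so far: 5)
  step 13: ref 2 -> FAULT, evict 1, frames=[3,2] (faults so far: 6)
  step 14: ref 3 -> HIT, frames=[3,2] (faults so far: 6)
  Optimal total faults: 6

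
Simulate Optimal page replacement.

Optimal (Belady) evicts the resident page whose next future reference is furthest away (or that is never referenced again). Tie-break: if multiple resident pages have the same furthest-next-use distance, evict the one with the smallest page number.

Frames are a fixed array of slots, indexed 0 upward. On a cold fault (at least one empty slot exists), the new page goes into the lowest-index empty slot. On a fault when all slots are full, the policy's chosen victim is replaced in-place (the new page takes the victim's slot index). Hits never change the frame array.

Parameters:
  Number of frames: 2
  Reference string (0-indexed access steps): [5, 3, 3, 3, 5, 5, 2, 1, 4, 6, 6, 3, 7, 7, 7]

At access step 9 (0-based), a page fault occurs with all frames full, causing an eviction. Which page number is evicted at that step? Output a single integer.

Answer: 4

Derivation:
Step 0: ref 5 -> FAULT, frames=[5,-]
Step 1: ref 3 -> FAULT, frames=[5,3]
Step 2: ref 3 -> HIT, frames=[5,3]
Step 3: ref 3 -> HIT, frames=[5,3]
Step 4: ref 5 -> HIT, frames=[5,3]
Step 5: ref 5 -> HIT, frames=[5,3]
Step 6: ref 2 -> FAULT, evict 5, frames=[2,3]
Step 7: ref 1 -> FAULT, evict 2, frames=[1,3]
Step 8: ref 4 -> FAULT, evict 1, frames=[4,3]
Step 9: ref 6 -> FAULT, evict 4, frames=[6,3]
At step 9: evicted page 4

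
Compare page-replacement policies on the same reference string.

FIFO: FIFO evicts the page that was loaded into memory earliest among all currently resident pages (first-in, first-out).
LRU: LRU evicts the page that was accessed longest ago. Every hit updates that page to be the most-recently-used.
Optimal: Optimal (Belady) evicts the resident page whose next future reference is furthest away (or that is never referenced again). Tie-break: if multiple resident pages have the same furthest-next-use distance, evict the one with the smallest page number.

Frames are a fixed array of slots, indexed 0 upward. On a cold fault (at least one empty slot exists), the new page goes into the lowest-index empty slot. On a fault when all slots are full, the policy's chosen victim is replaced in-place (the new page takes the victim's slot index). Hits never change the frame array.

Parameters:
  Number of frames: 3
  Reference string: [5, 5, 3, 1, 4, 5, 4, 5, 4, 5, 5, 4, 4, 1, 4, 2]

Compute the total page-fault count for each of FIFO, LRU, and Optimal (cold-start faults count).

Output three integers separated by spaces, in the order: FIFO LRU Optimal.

--- FIFO ---
  step 0: ref 5 -> FAULT, frames=[5,-,-] (faults so far: 1)
  step 1: ref 5 -> HIT, frames=[5,-,-] (faults so far: 1)
  step 2: ref 3 -> FAULT, frames=[5,3,-] (faults so far: 2)
  step 3: ref 1 -> FAULT, frames=[5,3,1] (faults so far: 3)
  step 4: ref 4 -> FAULT, evict 5, frames=[4,3,1] (faults so far: 4)
  step 5: ref 5 -> FAULT, evict 3, frames=[4,5,1] (faults so far: 5)
  step 6: ref 4 -> HIT, frames=[4,5,1] (faults so far: 5)
  step 7: ref 5 -> HIT, frames=[4,5,1] (faults so far: 5)
  step 8: ref 4 -> HIT, frames=[4,5,1] (faults so far: 5)
  step 9: ref 5 -> HIT, frames=[4,5,1] (faults so far: 5)
  step 10: ref 5 -> HIT, frames=[4,5,1] (faults so far: 5)
  step 11: ref 4 -> HIT, frames=[4,5,1] (faults so far: 5)
  step 12: ref 4 -> HIT, frames=[4,5,1] (faults so far: 5)
  step 13: ref 1 -> HIT, frames=[4,5,1] (faults so far: 5)
  step 14: ref 4 -> HIT, frames=[4,5,1] (faults so far: 5)
  step 15: ref 2 -> FAULT, evict 1, frames=[4,5,2] (faults so far: 6)
  FIFO total faults: 6
--- LRU ---
  step 0: ref 5 -> FAULT, frames=[5,-,-] (faults so far: 1)
  step 1: ref 5 -> HIT, frames=[5,-,-] (faults so far: 1)
  step 2: ref 3 -> FAULT, frames=[5,3,-] (faults so far: 2)
  step 3: ref 1 -> FAULT, frames=[5,3,1] (faults so far: 3)
  step 4: ref 4 -> FAULT, evict 5, frames=[4,3,1] (faults so far: 4)
  step 5: ref 5 -> FAULT, evict 3, frames=[4,5,1] (faults so far: 5)
  step 6: ref 4 -> HIT, frames=[4,5,1] (faults so far: 5)
  step 7: ref 5 -> HIT, frames=[4,5,1] (faults so far: 5)
  step 8: ref 4 -> HIT, frames=[4,5,1] (faults so far: 5)
  step 9: ref 5 -> HIT, frames=[4,5,1] (faults so far: 5)
  step 10: ref 5 -> HIT, frames=[4,5,1] (faults so far: 5)
  step 11: ref 4 -> HIT, frames=[4,5,1] (faults so far: 5)
  step 12: ref 4 -> HIT, frames=[4,5,1] (faults so far: 5)
  step 13: ref 1 -> HIT, frames=[4,5,1] (faults so far: 5)
  step 14: ref 4 -> HIT, frames=[4,5,1] (faults so far: 5)
  step 15: ref 2 -> FAULT, evict 5, frames=[4,2,1] (faults so far: 6)
  LRU total faults: 6
--- Optimal ---
  step 0: ref 5 -> FAULT, frames=[5,-,-] (faults so far: 1)
  step 1: ref 5 -> HIT, frames=[5,-,-] (faults so far: 1)
  step 2: ref 3 -> FAULT, frames=[5,3,-] (faults so far: 2)
  step 3: ref 1 -> FAULT, frames=[5,3,1] (faults so far: 3)
  step 4: ref 4 -> FAULT, evict 3, frames=[5,4,1] (faults so far: 4)
  step 5: ref 5 -> HIT, frames=[5,4,1] (faults so far: 4)
  step 6: ref 4 -> HIT, frames=[5,4,1] (faults so far: 4)
  step 7: ref 5 -> HIT, frames=[5,4,1] (faults so far: 4)
  step 8: ref 4 -> HIT, frames=[5,4,1] (faults so far: 4)
  step 9: ref 5 -> HIT, frames=[5,4,1] (faults so far: 4)
  step 10: ref 5 -> HIT, frames=[5,4,1] (faults so far: 4)
  step 11: ref 4 -> HIT, frames=[5,4,1] (faults so far: 4)
  step 12: ref 4 -> HIT, frames=[5,4,1] (faults so far: 4)
  step 13: ref 1 -> HIT, frames=[5,4,1] (faults so far: 4)
  step 14: ref 4 -> HIT, frames=[5,4,1] (faults so far: 4)
  step 15: ref 2 -> FAULT, evict 1, frames=[5,4,2] (faults so far: 5)
  Optimal total faults: 5

Answer: 6 6 5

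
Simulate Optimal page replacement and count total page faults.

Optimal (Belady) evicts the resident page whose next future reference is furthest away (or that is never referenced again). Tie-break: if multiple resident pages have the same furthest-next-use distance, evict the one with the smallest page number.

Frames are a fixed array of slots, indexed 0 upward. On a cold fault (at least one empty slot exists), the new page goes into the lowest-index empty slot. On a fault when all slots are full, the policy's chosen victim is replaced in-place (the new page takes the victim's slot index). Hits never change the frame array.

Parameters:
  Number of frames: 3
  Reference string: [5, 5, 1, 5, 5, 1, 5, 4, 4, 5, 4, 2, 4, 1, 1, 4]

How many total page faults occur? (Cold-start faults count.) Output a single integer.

Step 0: ref 5 → FAULT, frames=[5,-,-]
Step 1: ref 5 → HIT, frames=[5,-,-]
Step 2: ref 1 → FAULT, frames=[5,1,-]
Step 3: ref 5 → HIT, frames=[5,1,-]
Step 4: ref 5 → HIT, frames=[5,1,-]
Step 5: ref 1 → HIT, frames=[5,1,-]
Step 6: ref 5 → HIT, frames=[5,1,-]
Step 7: ref 4 → FAULT, frames=[5,1,4]
Step 8: ref 4 → HIT, frames=[5,1,4]
Step 9: ref 5 → HIT, frames=[5,1,4]
Step 10: ref 4 → HIT, frames=[5,1,4]
Step 11: ref 2 → FAULT (evict 5), frames=[2,1,4]
Step 12: ref 4 → HIT, frames=[2,1,4]
Step 13: ref 1 → HIT, frames=[2,1,4]
Step 14: ref 1 → HIT, frames=[2,1,4]
Step 15: ref 4 → HIT, frames=[2,1,4]
Total faults: 4

Answer: 4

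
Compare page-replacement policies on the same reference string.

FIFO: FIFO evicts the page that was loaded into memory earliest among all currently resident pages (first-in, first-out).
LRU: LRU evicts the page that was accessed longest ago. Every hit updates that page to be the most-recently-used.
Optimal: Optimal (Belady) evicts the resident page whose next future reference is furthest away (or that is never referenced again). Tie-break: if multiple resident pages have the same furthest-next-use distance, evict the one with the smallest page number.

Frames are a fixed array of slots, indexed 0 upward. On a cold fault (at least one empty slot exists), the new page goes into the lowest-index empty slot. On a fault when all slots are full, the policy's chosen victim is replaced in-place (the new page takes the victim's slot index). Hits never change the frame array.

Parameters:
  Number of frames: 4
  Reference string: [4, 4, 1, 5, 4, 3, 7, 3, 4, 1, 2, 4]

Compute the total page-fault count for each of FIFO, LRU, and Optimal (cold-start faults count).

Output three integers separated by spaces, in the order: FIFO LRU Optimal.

Answer: 8 7 6

Derivation:
--- FIFO ---
  step 0: ref 4 -> FAULT, frames=[4,-,-,-] (faults so far: 1)
  step 1: ref 4 -> HIT, frames=[4,-,-,-] (faults so far: 1)
  step 2: ref 1 -> FAULT, frames=[4,1,-,-] (faults so far: 2)
  step 3: ref 5 -> FAULT, frames=[4,1,5,-] (faults so far: 3)
  step 4: ref 4 -> HIT, frames=[4,1,5,-] (faults so far: 3)
  step 5: ref 3 -> FAULT, frames=[4,1,5,3] (faults so far: 4)
  step 6: ref 7 -> FAULT, evict 4, frames=[7,1,5,3] (faults so far: 5)
  step 7: ref 3 -> HIT, frames=[7,1,5,3] (faults so far: 5)
  step 8: ref 4 -> FAULT, evict 1, frames=[7,4,5,3] (faults so far: 6)
  step 9: ref 1 -> FAULT, evict 5, frames=[7,4,1,3] (faults so far: 7)
  step 10: ref 2 -> FAULT, evict 3, frames=[7,4,1,2] (faults so far: 8)
  step 11: ref 4 -> HIT, frames=[7,4,1,2] (faults so far: 8)
  FIFO total faults: 8
--- LRU ---
  step 0: ref 4 -> FAULT, frames=[4,-,-,-] (faults so far: 1)
  step 1: ref 4 -> HIT, frames=[4,-,-,-] (faults so far: 1)
  step 2: ref 1 -> FAULT, frames=[4,1,-,-] (faults so far: 2)
  step 3: ref 5 -> FAULT, frames=[4,1,5,-] (faults so far: 3)
  step 4: ref 4 -> HIT, frames=[4,1,5,-] (faults so far: 3)
  step 5: ref 3 -> FAULT, frames=[4,1,5,3] (faults so far: 4)
  step 6: ref 7 -> FAULT, evict 1, frames=[4,7,5,3] (faults so far: 5)
  step 7: ref 3 -> HIT, frames=[4,7,5,3] (faults so far: 5)
  step 8: ref 4 -> HIT, frames=[4,7,5,3] (faults so far: 5)
  step 9: ref 1 -> FAULT, evict 5, frames=[4,7,1,3] (faults so far: 6)
  step 10: ref 2 -> FAULT, evict 7, frames=[4,2,1,3] (faults so far: 7)
  step 11: ref 4 -> HIT, frames=[4,2,1,3] (faults so far: 7)
  LRU total faults: 7
--- Optimal ---
  step 0: ref 4 -> FAULT, frames=[4,-,-,-] (faults so far: 1)
  step 1: ref 4 -> HIT, frames=[4,-,-,-] (faults so far: 1)
  step 2: ref 1 -> FAULT, frames=[4,1,-,-] (faults so far: 2)
  step 3: ref 5 -> FAULT, frames=[4,1,5,-] (faults so far: 3)
  step 4: ref 4 -> HIT, frames=[4,1,5,-] (faults so far: 3)
  step 5: ref 3 -> FAULT, frames=[4,1,5,3] (faults so far: 4)
  step 6: ref 7 -> FAULT, evict 5, frames=[4,1,7,3] (faults so far: 5)
  step 7: ref 3 -> HIT, frames=[4,1,7,3] (faults so far: 5)
  step 8: ref 4 -> HIT, frames=[4,1,7,3] (faults so far: 5)
  step 9: ref 1 -> HIT, frames=[4,1,7,3] (faults so far: 5)
  step 10: ref 2 -> FAULT, evict 1, frames=[4,2,7,3] (faults so far: 6)
  step 11: ref 4 -> HIT, frames=[4,2,7,3] (faults so far: 6)
  Optimal total faults: 6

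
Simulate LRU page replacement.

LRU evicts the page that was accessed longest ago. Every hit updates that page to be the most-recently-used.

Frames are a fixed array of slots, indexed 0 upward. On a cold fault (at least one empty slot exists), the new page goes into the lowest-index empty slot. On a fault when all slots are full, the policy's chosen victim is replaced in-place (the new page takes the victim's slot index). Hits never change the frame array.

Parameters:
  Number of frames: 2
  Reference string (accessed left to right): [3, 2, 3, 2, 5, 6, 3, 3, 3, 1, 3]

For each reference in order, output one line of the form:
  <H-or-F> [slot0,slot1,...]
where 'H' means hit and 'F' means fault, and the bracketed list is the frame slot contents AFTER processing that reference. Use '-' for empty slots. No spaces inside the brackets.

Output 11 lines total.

F [3,-]
F [3,2]
H [3,2]
H [3,2]
F [5,2]
F [5,6]
F [3,6]
H [3,6]
H [3,6]
F [3,1]
H [3,1]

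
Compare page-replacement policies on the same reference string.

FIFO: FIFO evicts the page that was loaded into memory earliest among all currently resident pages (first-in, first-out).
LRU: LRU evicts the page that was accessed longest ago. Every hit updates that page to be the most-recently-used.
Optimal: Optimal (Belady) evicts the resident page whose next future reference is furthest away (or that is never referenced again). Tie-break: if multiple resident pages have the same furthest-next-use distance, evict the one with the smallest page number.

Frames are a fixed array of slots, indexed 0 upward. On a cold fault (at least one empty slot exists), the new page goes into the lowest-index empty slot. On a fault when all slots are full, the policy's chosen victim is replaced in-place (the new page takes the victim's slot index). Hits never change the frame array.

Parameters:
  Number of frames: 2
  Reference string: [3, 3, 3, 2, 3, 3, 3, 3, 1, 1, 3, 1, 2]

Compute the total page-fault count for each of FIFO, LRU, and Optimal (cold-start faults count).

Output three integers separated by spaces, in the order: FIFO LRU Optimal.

--- FIFO ---
  step 0: ref 3 -> FAULT, frames=[3,-] (faults so far: 1)
  step 1: ref 3 -> HIT, frames=[3,-] (faults so far: 1)
  step 2: ref 3 -> HIT, frames=[3,-] (faults so far: 1)
  step 3: ref 2 -> FAULT, frames=[3,2] (faults so far: 2)
  step 4: ref 3 -> HIT, frames=[3,2] (faults so far: 2)
  step 5: ref 3 -> HIT, frames=[3,2] (faults so far: 2)
  step 6: ref 3 -> HIT, frames=[3,2] (faults so far: 2)
  step 7: ref 3 -> HIT, frames=[3,2] (faults so far: 2)
  step 8: ref 1 -> FAULT, evict 3, frames=[1,2] (faults so far: 3)
  step 9: ref 1 -> HIT, frames=[1,2] (faults so far: 3)
  step 10: ref 3 -> FAULT, evict 2, frames=[1,3] (faults so far: 4)
  step 11: ref 1 -> HIT, frames=[1,3] (faults so far: 4)
  step 12: ref 2 -> FAULT, evict 1, frames=[2,3] (faults so far: 5)
  FIFO total faults: 5
--- LRU ---
  step 0: ref 3 -> FAULT, frames=[3,-] (faults so far: 1)
  step 1: ref 3 -> HIT, frames=[3,-] (faults so far: 1)
  step 2: ref 3 -> HIT, frames=[3,-] (faults so far: 1)
  step 3: ref 2 -> FAULT, frames=[3,2] (faults so far: 2)
  step 4: ref 3 -> HIT, frames=[3,2] (faults so far: 2)
  step 5: ref 3 -> HIT, frames=[3,2] (faults so far: 2)
  step 6: ref 3 -> HIT, frames=[3,2] (faults so far: 2)
  step 7: ref 3 -> HIT, frames=[3,2] (faults so far: 2)
  step 8: ref 1 -> FAULT, evict 2, frames=[3,1] (faults so far: 3)
  step 9: ref 1 -> HIT, frames=[3,1] (faults so far: 3)
  step 10: ref 3 -> HIT, frames=[3,1] (faults so far: 3)
  step 11: ref 1 -> HIT, frames=[3,1] (faults so far: 3)
  step 12: ref 2 -> FAULT, evict 3, frames=[2,1] (faults so far: 4)
  LRU total faults: 4
--- Optimal ---
  step 0: ref 3 -> FAULT, frames=[3,-] (faults so far: 1)
  step 1: ref 3 -> HIT, frames=[3,-] (faults so far: 1)
  step 2: ref 3 -> HIT, frames=[3,-] (faults so far: 1)
  step 3: ref 2 -> FAULT, frames=[3,2] (faults so far: 2)
  step 4: ref 3 -> HIT, frames=[3,2] (faults so far: 2)
  step 5: ref 3 -> HIT, frames=[3,2] (faults so far: 2)
  step 6: ref 3 -> HIT, frames=[3,2] (faults so far: 2)
  step 7: ref 3 -> HIT, frames=[3,2] (faults so far: 2)
  step 8: ref 1 -> FAULT, evict 2, frames=[3,1] (faults so far: 3)
  step 9: ref 1 -> HIT, frames=[3,1] (faults so far: 3)
  step 10: ref 3 -> HIT, frames=[3,1] (faults so far: 3)
  step 11: ref 1 -> HIT, frames=[3,1] (faults so far: 3)
  step 12: ref 2 -> FAULT, evict 1, frames=[3,2] (faults so far: 4)
  Optimal total faults: 4

Answer: 5 4 4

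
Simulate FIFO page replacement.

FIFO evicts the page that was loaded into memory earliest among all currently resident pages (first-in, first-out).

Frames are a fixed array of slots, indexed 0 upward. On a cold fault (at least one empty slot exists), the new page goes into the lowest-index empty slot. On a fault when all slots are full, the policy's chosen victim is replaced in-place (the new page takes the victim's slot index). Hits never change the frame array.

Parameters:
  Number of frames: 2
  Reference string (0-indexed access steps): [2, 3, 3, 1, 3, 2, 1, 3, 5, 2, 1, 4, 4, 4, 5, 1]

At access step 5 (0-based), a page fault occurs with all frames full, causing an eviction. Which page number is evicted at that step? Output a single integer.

Step 0: ref 2 -> FAULT, frames=[2,-]
Step 1: ref 3 -> FAULT, frames=[2,3]
Step 2: ref 3 -> HIT, frames=[2,3]
Step 3: ref 1 -> FAULT, evict 2, frames=[1,3]
Step 4: ref 3 -> HIT, frames=[1,3]
Step 5: ref 2 -> FAULT, evict 3, frames=[1,2]
At step 5: evicted page 3

Answer: 3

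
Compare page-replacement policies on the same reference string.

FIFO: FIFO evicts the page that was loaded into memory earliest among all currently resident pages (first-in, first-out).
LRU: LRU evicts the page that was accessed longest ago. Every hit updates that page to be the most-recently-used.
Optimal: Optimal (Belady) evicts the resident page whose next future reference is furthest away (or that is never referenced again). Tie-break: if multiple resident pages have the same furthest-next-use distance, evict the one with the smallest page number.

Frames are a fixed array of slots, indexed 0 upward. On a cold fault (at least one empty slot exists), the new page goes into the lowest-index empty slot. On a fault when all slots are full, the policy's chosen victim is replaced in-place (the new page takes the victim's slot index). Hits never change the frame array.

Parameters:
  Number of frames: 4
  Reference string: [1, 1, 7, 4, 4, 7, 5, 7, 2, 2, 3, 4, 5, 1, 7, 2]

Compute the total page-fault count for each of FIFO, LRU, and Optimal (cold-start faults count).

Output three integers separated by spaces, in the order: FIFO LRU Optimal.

Answer: 8 11 8

Derivation:
--- FIFO ---
  step 0: ref 1 -> FAULT, frames=[1,-,-,-] (faults so far: 1)
  step 1: ref 1 -> HIT, frames=[1,-,-,-] (faults so far: 1)
  step 2: ref 7 -> FAULT, frames=[1,7,-,-] (faults so far: 2)
  step 3: ref 4 -> FAULT, frames=[1,7,4,-] (faults so far: 3)
  step 4: ref 4 -> HIT, frames=[1,7,4,-] (faults so far: 3)
  step 5: ref 7 -> HIT, frames=[1,7,4,-] (faults so far: 3)
  step 6: ref 5 -> FAULT, frames=[1,7,4,5] (faults so far: 4)
  step 7: ref 7 -> HIT, frames=[1,7,4,5] (faults so far: 4)
  step 8: ref 2 -> FAULT, evict 1, frames=[2,7,4,5] (faults so far: 5)
  step 9: ref 2 -> HIT, frames=[2,7,4,5] (faults so far: 5)
  step 10: ref 3 -> FAULT, evict 7, frames=[2,3,4,5] (faults so far: 6)
  step 11: ref 4 -> HIT, frames=[2,3,4,5] (faults so far: 6)
  step 12: ref 5 -> HIT, frames=[2,3,4,5] (faults so far: 6)
  step 13: ref 1 -> FAULT, evict 4, frames=[2,3,1,5] (faults so far: 7)
  step 14: ref 7 -> FAULT, evict 5, frames=[2,3,1,7] (faults so far: 8)
  step 15: ref 2 -> HIT, frames=[2,3,1,7] (faults so far: 8)
  FIFO total faults: 8
--- LRU ---
  step 0: ref 1 -> FAULT, frames=[1,-,-,-] (faults so far: 1)
  step 1: ref 1 -> HIT, frames=[1,-,-,-] (faults so far: 1)
  step 2: ref 7 -> FAULT, frames=[1,7,-,-] (faults so far: 2)
  step 3: ref 4 -> FAULT, frames=[1,7,4,-] (faults so far: 3)
  step 4: ref 4 -> HIT, frames=[1,7,4,-] (faults so far: 3)
  step 5: ref 7 -> HIT, frames=[1,7,4,-] (faults so far: 3)
  step 6: ref 5 -> FAULT, frames=[1,7,4,5] (faults so far: 4)
  step 7: ref 7 -> HIT, frames=[1,7,4,5] (faults so far: 4)
  step 8: ref 2 -> FAULT, evict 1, frames=[2,7,4,5] (faults so far: 5)
  step 9: ref 2 -> HIT, frames=[2,7,4,5] (faults so far: 5)
  step 10: ref 3 -> FAULT, evict 4, frames=[2,7,3,5] (faults so far: 6)
  step 11: ref 4 -> FAULT, evict 5, frames=[2,7,3,4] (faults so far: 7)
  step 12: ref 5 -> FAULT, evict 7, frames=[2,5,3,4] (faults so far: 8)
  step 13: ref 1 -> FAULT, evict 2, frames=[1,5,3,4] (faults so far: 9)
  step 14: ref 7 -> FAULT, evict 3, frames=[1,5,7,4] (faults so far: 10)
  step 15: ref 2 -> FAULT, evict 4, frames=[1,5,7,2] (faults so far: 11)
  LRU total faults: 11
--- Optimal ---
  step 0: ref 1 -> FAULT, frames=[1,-,-,-] (faults so far: 1)
  step 1: ref 1 -> HIT, frames=[1,-,-,-] (faults so far: 1)
  step 2: ref 7 -> FAULT, frames=[1,7,-,-] (faults so far: 2)
  step 3: ref 4 -> FAULT, frames=[1,7,4,-] (faults so far: 3)
  step 4: ref 4 -> HIT, frames=[1,7,4,-] (faults so far: 3)
  step 5: ref 7 -> HIT, frames=[1,7,4,-] (faults so far: 3)
  step 6: ref 5 -> FAULT, frames=[1,7,4,5] (faults so far: 4)
  step 7: ref 7 -> HIT, frames=[1,7,4,5] (faults so far: 4)
  step 8: ref 2 -> FAULT, evict 7, frames=[1,2,4,5] (faults so far: 5)
  step 9: ref 2 -> HIT, frames=[1,2,4,5] (faults so far: 5)
  step 10: ref 3 -> FAULT, evict 2, frames=[1,3,4,5] (faults so far: 6)
  step 11: ref 4 -> HIT, frames=[1,3,4,5] (faults so far: 6)
  step 12: ref 5 -> HIT, frames=[1,3,4,5] (faults so far: 6)
  step 13: ref 1 -> HIT, frames=[1,3,4,5] (faults so far: 6)
  step 14: ref 7 -> FAULT, evict 1, frames=[7,3,4,5] (faults so far: 7)
  step 15: ref 2 -> FAULT, evict 3, frames=[7,2,4,5] (faults so far: 8)
  Optimal total faults: 8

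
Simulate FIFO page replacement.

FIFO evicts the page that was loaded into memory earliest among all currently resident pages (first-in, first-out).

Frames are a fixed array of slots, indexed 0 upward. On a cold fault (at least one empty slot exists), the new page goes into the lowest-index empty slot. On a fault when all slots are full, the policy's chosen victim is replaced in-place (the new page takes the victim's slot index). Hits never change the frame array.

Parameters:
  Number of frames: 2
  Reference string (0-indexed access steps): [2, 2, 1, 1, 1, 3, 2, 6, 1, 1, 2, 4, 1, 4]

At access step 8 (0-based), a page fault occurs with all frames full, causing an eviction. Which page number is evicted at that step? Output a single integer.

Answer: 2

Derivation:
Step 0: ref 2 -> FAULT, frames=[2,-]
Step 1: ref 2 -> HIT, frames=[2,-]
Step 2: ref 1 -> FAULT, frames=[2,1]
Step 3: ref 1 -> HIT, frames=[2,1]
Step 4: ref 1 -> HIT, frames=[2,1]
Step 5: ref 3 -> FAULT, evict 2, frames=[3,1]
Step 6: ref 2 -> FAULT, evict 1, frames=[3,2]
Step 7: ref 6 -> FAULT, evict 3, frames=[6,2]
Step 8: ref 1 -> FAULT, evict 2, frames=[6,1]
At step 8: evicted page 2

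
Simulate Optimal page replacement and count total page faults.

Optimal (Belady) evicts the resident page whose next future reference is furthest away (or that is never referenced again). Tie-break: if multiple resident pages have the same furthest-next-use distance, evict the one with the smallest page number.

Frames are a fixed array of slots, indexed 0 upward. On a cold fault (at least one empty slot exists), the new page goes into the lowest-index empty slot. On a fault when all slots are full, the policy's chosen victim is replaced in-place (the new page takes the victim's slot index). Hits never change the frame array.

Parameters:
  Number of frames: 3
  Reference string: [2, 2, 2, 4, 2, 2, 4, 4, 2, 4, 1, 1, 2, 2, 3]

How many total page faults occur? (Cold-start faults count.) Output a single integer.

Answer: 4

Derivation:
Step 0: ref 2 → FAULT, frames=[2,-,-]
Step 1: ref 2 → HIT, frames=[2,-,-]
Step 2: ref 2 → HIT, frames=[2,-,-]
Step 3: ref 4 → FAULT, frames=[2,4,-]
Step 4: ref 2 → HIT, frames=[2,4,-]
Step 5: ref 2 → HIT, frames=[2,4,-]
Step 6: ref 4 → HIT, frames=[2,4,-]
Step 7: ref 4 → HIT, frames=[2,4,-]
Step 8: ref 2 → HIT, frames=[2,4,-]
Step 9: ref 4 → HIT, frames=[2,4,-]
Step 10: ref 1 → FAULT, frames=[2,4,1]
Step 11: ref 1 → HIT, frames=[2,4,1]
Step 12: ref 2 → HIT, frames=[2,4,1]
Step 13: ref 2 → HIT, frames=[2,4,1]
Step 14: ref 3 → FAULT (evict 1), frames=[2,4,3]
Total faults: 4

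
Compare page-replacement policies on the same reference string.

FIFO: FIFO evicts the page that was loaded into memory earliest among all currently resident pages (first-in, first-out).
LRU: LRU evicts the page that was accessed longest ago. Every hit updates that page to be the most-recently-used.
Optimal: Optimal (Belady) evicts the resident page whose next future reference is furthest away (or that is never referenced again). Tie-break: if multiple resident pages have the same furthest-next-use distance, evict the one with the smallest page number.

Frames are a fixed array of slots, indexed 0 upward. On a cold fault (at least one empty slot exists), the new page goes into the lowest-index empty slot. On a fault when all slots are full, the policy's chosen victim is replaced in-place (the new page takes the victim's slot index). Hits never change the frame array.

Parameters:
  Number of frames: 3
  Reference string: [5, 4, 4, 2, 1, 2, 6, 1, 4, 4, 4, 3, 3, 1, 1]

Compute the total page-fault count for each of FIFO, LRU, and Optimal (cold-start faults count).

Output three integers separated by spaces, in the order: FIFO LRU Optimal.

--- FIFO ---
  step 0: ref 5 -> FAULT, frames=[5,-,-] (faults so far: 1)
  step 1: ref 4 -> FAULT, frames=[5,4,-] (faults so far: 2)
  step 2: ref 4 -> HIT, frames=[5,4,-] (faults so far: 2)
  step 3: ref 2 -> FAULT, frames=[5,4,2] (faults so far: 3)
  step 4: ref 1 -> FAULT, evict 5, frames=[1,4,2] (faults so far: 4)
  step 5: ref 2 -> HIT, frames=[1,4,2] (faults so far: 4)
  step 6: ref 6 -> FAULT, evict 4, frames=[1,6,2] (faults so far: 5)
  step 7: ref 1 -> HIT, frames=[1,6,2] (faults so far: 5)
  step 8: ref 4 -> FAULT, evict 2, frames=[1,6,4] (faults so far: 6)
  step 9: ref 4 -> HIT, frames=[1,6,4] (faults so far: 6)
  step 10: ref 4 -> HIT, frames=[1,6,4] (faults so far: 6)
  step 11: ref 3 -> FAULT, evict 1, frames=[3,6,4] (faults so far: 7)
  step 12: ref 3 -> HIT, frames=[3,6,4] (faults so far: 7)
  step 13: ref 1 -> FAULT, evict 6, frames=[3,1,4] (faults so far: 8)
  step 14: ref 1 -> HIT, frames=[3,1,4] (faults so far: 8)
  FIFO total faults: 8
--- LRU ---
  step 0: ref 5 -> FAULT, frames=[5,-,-] (faults so far: 1)
  step 1: ref 4 -> FAULT, frames=[5,4,-] (faults so far: 2)
  step 2: ref 4 -> HIT, frames=[5,4,-] (faults so far: 2)
  step 3: ref 2 -> FAULT, frames=[5,4,2] (faults so far: 3)
  step 4: ref 1 -> FAULT, evict 5, frames=[1,4,2] (faults so far: 4)
  step 5: ref 2 -> HIT, frames=[1,4,2] (faults so far: 4)
  step 6: ref 6 -> FAULT, evict 4, frames=[1,6,2] (faults so far: 5)
  step 7: ref 1 -> HIT, frames=[1,6,2] (faults so far: 5)
  step 8: ref 4 -> FAULT, evict 2, frames=[1,6,4] (faults so far: 6)
  step 9: ref 4 -> HIT, frames=[1,6,4] (faults so far: 6)
  step 10: ref 4 -> HIT, frames=[1,6,4] (faults so far: 6)
  step 11: ref 3 -> FAULT, evict 6, frames=[1,3,4] (faults so far: 7)
  step 12: ref 3 -> HIT, frames=[1,3,4] (faults so far: 7)
  step 13: ref 1 -> HIT, frames=[1,3,4] (faults so far: 7)
  step 14: ref 1 -> HIT, frames=[1,3,4] (faults so far: 7)
  LRU total faults: 7
--- Optimal ---
  step 0: ref 5 -> FAULT, frames=[5,-,-] (faults so far: 1)
  step 1: ref 4 -> FAULT, frames=[5,4,-] (faults so far: 2)
  step 2: ref 4 -> HIT, frames=[5,4,-] (faults so far: 2)
  step 3: ref 2 -> FAULT, frames=[5,4,2] (faults so far: 3)
  step 4: ref 1 -> FAULT, evict 5, frames=[1,4,2] (faults so far: 4)
  step 5: ref 2 -> HIT, frames=[1,4,2] (faults so far: 4)
  step 6: ref 6 -> FAULT, evict 2, frames=[1,4,6] (faults so far: 5)
  step 7: ref 1 -> HIT, frames=[1,4,6] (faults so far: 5)
  step 8: ref 4 -> HIT, frames=[1,4,6] (faults so far: 5)
  step 9: ref 4 -> HIT, frames=[1,4,6] (faults so far: 5)
  step 10: ref 4 -> HIT, frames=[1,4,6] (faults so far: 5)
  step 11: ref 3 -> FAULT, evict 4, frames=[1,3,6] (faults so far: 6)
  step 12: ref 3 -> HIT, frames=[1,3,6] (faults so far: 6)
  step 13: ref 1 -> HIT, frames=[1,3,6] (faults so far: 6)
  step 14: ref 1 -> HIT, frames=[1,3,6] (faults so far: 6)
  Optimal total faults: 6

Answer: 8 7 6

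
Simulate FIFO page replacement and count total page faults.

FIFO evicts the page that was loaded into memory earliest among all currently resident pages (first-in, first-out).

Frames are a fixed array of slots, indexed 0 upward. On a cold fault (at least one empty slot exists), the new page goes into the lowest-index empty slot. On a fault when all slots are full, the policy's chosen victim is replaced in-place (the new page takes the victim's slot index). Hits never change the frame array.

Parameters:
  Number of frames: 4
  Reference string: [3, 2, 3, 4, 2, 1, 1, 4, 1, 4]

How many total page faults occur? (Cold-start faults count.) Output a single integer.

Step 0: ref 3 → FAULT, frames=[3,-,-,-]
Step 1: ref 2 → FAULT, frames=[3,2,-,-]
Step 2: ref 3 → HIT, frames=[3,2,-,-]
Step 3: ref 4 → FAULT, frames=[3,2,4,-]
Step 4: ref 2 → HIT, frames=[3,2,4,-]
Step 5: ref 1 → FAULT, frames=[3,2,4,1]
Step 6: ref 1 → HIT, frames=[3,2,4,1]
Step 7: ref 4 → HIT, frames=[3,2,4,1]
Step 8: ref 1 → HIT, frames=[3,2,4,1]
Step 9: ref 4 → HIT, frames=[3,2,4,1]
Total faults: 4

Answer: 4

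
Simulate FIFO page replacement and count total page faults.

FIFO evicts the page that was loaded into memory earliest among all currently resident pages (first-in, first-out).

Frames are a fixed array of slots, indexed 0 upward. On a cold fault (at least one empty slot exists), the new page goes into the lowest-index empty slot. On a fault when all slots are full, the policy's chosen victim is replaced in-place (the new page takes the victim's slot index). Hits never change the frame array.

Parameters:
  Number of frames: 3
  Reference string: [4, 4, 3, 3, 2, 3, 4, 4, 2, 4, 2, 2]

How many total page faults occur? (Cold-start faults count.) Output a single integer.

Answer: 3

Derivation:
Step 0: ref 4 → FAULT, frames=[4,-,-]
Step 1: ref 4 → HIT, frames=[4,-,-]
Step 2: ref 3 → FAULT, frames=[4,3,-]
Step 3: ref 3 → HIT, frames=[4,3,-]
Step 4: ref 2 → FAULT, frames=[4,3,2]
Step 5: ref 3 → HIT, frames=[4,3,2]
Step 6: ref 4 → HIT, frames=[4,3,2]
Step 7: ref 4 → HIT, frames=[4,3,2]
Step 8: ref 2 → HIT, frames=[4,3,2]
Step 9: ref 4 → HIT, frames=[4,3,2]
Step 10: ref 2 → HIT, frames=[4,3,2]
Step 11: ref 2 → HIT, frames=[4,3,2]
Total faults: 3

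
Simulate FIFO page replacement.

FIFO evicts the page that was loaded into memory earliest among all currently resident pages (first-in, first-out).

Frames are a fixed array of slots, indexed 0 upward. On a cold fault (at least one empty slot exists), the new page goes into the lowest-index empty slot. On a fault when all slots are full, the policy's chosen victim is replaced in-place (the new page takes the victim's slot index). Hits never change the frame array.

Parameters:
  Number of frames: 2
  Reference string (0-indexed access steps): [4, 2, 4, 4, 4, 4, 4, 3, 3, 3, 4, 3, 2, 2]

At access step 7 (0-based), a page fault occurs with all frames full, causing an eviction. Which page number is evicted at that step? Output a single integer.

Answer: 4

Derivation:
Step 0: ref 4 -> FAULT, frames=[4,-]
Step 1: ref 2 -> FAULT, frames=[4,2]
Step 2: ref 4 -> HIT, frames=[4,2]
Step 3: ref 4 -> HIT, frames=[4,2]
Step 4: ref 4 -> HIT, frames=[4,2]
Step 5: ref 4 -> HIT, frames=[4,2]
Step 6: ref 4 -> HIT, frames=[4,2]
Step 7: ref 3 -> FAULT, evict 4, frames=[3,2]
At step 7: evicted page 4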